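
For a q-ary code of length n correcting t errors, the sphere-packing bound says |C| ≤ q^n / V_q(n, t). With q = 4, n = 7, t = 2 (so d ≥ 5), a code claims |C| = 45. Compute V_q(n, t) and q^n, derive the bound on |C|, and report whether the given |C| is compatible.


V_q(n, t) = 211, q^n = 16384, Hamming bound = 77, |C| = 45 ≤ bound (satisfied).

Step 1: Compute V_q(n, t) = Σ_{j=0}^2 C(n, j) (q−1)^j.
  j = 0: C(7,0)·(3)^0 = 1·1 = 1.
  j = 1: C(7,1)·(3)^1 = 7·3 = 21.
  j = 2: C(7,2)·(3)^2 = 21·9 = 189.
  V_q(n, t) = 1 + 21 + 189 = 211.
Step 2: q^n = 4^7 = 16384.
Step 3: Hamming bound ⌊q^n / V_q(n,t)⌋ = ⌊16384/211⌋ = 77.
Step 4: Compare |C| = 45 to 77: satisfied.
The claimed |C| lies below the Hamming bound.


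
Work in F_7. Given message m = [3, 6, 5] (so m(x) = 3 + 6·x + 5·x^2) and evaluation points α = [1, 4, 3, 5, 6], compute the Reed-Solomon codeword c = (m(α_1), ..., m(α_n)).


c = [0, 2, 3, 4, 2]

Message polynomial: m(x) = 3 + 6·x + 5·x^2 (mod 7).
For each evaluation point α_i, compute m(α_i) mod 7:
  α_1 = 1: Horner steps 5 → 4 → 0, so m(1) = 0.
  α_2 = 4: Horner steps 5 → 5 → 2, so m(4) = 2.
  α_3 = 3: Horner steps 5 → 0 → 3, so m(3) = 3.
  α_4 = 5: Horner steps 5 → 3 → 4, so m(5) = 4.
  α_5 = 6: Horner steps 5 → 1 → 2, so m(6) = 2.
Codeword c = [0, 2, 3, 4, 2] ∈ F_7^5.


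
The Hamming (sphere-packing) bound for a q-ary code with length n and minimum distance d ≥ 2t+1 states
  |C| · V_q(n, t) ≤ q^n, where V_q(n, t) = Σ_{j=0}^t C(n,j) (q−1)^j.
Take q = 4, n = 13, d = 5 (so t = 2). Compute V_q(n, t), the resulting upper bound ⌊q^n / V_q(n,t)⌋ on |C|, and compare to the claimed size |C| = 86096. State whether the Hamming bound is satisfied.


V_q(n, t) = 742, q^n = 67108864, Hamming bound = 90443, |C| = 86096 ≤ bound (satisfied).

Step 1: Compute V_q(n, t) = Σ_{j=0}^2 C(n, j) (q−1)^j.
  j = 0: C(13,0)·(3)^0 = 1·1 = 1.
  j = 1: C(13,1)·(3)^1 = 13·3 = 39.
  j = 2: C(13,2)·(3)^2 = 78·9 = 702.
  V_q(n, t) = 1 + 39 + 702 = 742.
Step 2: q^n = 4^13 = 67108864.
Step 3: Hamming bound ⌊q^n / V_q(n,t)⌋ = ⌊67108864/742⌋ = 90443.
Step 4: Compare |C| = 86096 to 90443: satisfied.
The claimed |C| lies below the Hamming bound.


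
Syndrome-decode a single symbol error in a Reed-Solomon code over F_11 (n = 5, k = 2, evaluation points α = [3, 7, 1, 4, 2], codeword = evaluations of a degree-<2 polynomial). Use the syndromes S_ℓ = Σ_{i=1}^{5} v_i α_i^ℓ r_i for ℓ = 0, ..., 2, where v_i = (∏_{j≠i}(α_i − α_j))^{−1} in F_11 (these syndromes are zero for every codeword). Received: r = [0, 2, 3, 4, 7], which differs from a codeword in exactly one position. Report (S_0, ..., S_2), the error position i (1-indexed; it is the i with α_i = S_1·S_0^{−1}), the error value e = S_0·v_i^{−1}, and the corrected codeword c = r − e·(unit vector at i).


S = (1, 7, 5), error at position 2, error magnitude e = 8, c = [0, 5, 3, 4, 7].

Step 1: column multipliers v_i = (∏_{j≠i}(α_i − α_j))^{−1} mod 11.
  i = 1 (α = 3): (3−7)(3−1)(3−4)(3−2) = (−4)·2·(−1)·1 = 8 ≡ 8, so v_1 = 8^{−1} = 7 (mod 11).
  i = 2 (α = 7): (7−3)(7−1)(7−4)(7−2) = 4·6·3·5 = 360 ≡ 8, so v_2 = 8^{−1} = 7 (mod 11).
  i = 3 (α = 1): (1−3)(1−7)(1−4)(1−2) = (−2)·(−6)·(−3)·(−1) = 36 ≡ 3, so v_3 = 3^{−1} = 4 (mod 11).
  i = 4 (α = 4): (4−3)(4−7)(4−1)(4−2) = 1·(−3)·3·2 = −18 ≡ 4, so v_4 = 4^{−1} = 3 (mod 11).
  i = 5 (α = 2): (2−3)(2−7)(2−1)(2−4) = (−1)·(−5)·1·(−2) = −10 ≡ 1, so v_5 = 1^{−1} = 1 (mod 11).
  v = [7, 7, 4, 3, 1].
Step 2: syndromes of r = [0, 2, 3, 4, 7] (all sums mod 11).
  S_0 = Σ v_i r_i = 7·0 + 7·2 + 4·3 + 3·4 + 1·7 = 45 ≡ 1.
  S_1 = Σ v_i α_i r_i = 7·3·0 + 7·7·2 + 4·1·3 + 3·4·4 + 1·2·7 = 172 ≡ 7.
  α_i^2 mod 11 = [9, 5, 1, 5, 4].
  S_2 = Σ v_i α_i^2 r_i = 7·9·0 + 7·5·2 + 4·1·3 + 3·5·4 + 1·4·7 = 170 ≡ 5.
  S = (1, 7, 5) ≠ 0, so r is not a codeword (an error is present).
Step 3: locate the error. For a single error e at position i, S_ℓ = v_i·e·α_i^ℓ, so α_err = S_1/S_0.
  S_0^{−1} = 1^{−1} = 1 (mod 11), so α_err = 7·1 = 7 ≡ 7 = α_2. Error position i = 2.
  Consistency check: S_2/S_1 = 5·8 = 40 ≡ 7 = α_err ✓ (single-error assumption holds).
Step 4: error magnitude e = S_0/v_2 = S_0·∏_{j≠2}(α_2 − α_j) = 1·8 = 8 ≡ 8 (mod 11).
Step 5: correct position 2: c_2 = r_2 − e = 2 − 8 ≡ 5 (mod 11). Hence c = [0, 5, 3, 4, 7].
  Check: interpolating c through the α_i gives m(x) = 10 + 4·x (degree < 2) with m(α_i) = c_i for every i, so c is indeed a codeword.


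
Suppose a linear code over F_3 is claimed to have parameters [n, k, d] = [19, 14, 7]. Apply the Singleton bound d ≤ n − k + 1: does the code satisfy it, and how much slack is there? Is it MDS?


Singleton RHS = n − k + 1 = 6, slack = -1, bound violated (no such code; not MDS).

Singleton bound: d ≤ n − k + 1.
Here n = 19, k = 14, so n − k + 1 = 6.
Given d = 7, check d ≤ 6: NO.
Slack = (n − k + 1) − d = -1.
The slack is negative: d = 7 exceeds n − k + 1 = 6 by 1, so the Singleton bound is violated and no linear [19, 14, 7]_3 code can exist. In particular it is not MDS (MDS requires d = n − k + 1 exactly).
Description: the claimed parameters are [19, 14, 7]_3; such a code would be impossible (violates the Singleton bound).


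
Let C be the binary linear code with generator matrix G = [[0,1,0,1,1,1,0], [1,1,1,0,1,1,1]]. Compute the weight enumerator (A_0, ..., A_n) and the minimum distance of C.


Weight distribution: A_0 = 1, A_4 = 2, A_6 = 1. Minimum distance d = 4.

Enumerate all 2^2 = 4 messages m ∈ F_2^2.
For each, compute codeword c = mG in F_2^7, then tally its weight.
  m = 00 → c = 0000000, weight = 0.
  m = 10 → c = 0101110, weight = 4.
  m = 01 → c = 1110111, weight = 6.
  m = 11 → c = 1011001, weight = 4.
Tally weights:
  weight 0: 1 codewords.
  weight 4: 2 codewords.
  weight 6: 1 codewords.
Minimum distance d = smallest w > 0 with A_w > 0 = 4.
Sanity: Σ A_w = 4 = 2^2 = 4 ✓.


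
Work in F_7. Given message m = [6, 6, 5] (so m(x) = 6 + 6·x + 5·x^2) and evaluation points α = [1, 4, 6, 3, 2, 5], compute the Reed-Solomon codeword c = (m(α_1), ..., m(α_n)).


c = [3, 5, 5, 6, 3, 0]

Message polynomial: m(x) = 6 + 6·x + 5·x^2 (mod 7).
For each evaluation point α_i, compute m(α_i) mod 7:
  α_1 = 1: Horner steps 5 → 4 → 3, so m(1) = 3.
  α_2 = 4: Horner steps 5 → 5 → 5, so m(4) = 5.
  α_3 = 6: Horner steps 5 → 1 → 5, so m(6) = 5.
  α_4 = 3: Horner steps 5 → 0 → 6, so m(3) = 6.
  α_5 = 2: Horner steps 5 → 2 → 3, so m(2) = 3.
  α_6 = 5: Horner steps 5 → 3 → 0, so m(5) = 0.
Codeword c = [3, 5, 5, 6, 3, 0] ∈ F_7^6.


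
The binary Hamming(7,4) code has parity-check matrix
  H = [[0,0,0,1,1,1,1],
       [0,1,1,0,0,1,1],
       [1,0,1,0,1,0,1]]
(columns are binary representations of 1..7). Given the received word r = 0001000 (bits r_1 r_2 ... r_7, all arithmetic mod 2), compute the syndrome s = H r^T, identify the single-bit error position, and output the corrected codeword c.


s = (1, 0, 0)^T, error position = 4, corrected codeword c = 0000000

Compute s = H r^T mod 2 one row at a time:
  s_1 = 1 + 0 + 0 + 0 = 1 ≡ 1 (mod 2).
  s_2 = 0 + 0 + 0 + 0 = 0 ≡ 0 (mod 2).
  s_3 = 0 + 0 + 0 + 0 = 0 ≡ 0 (mod 2).
s = (1, 0, 0)^T — this equals column 4 of H (binary 100), so error is at position 4.
Correct: flip bit 4 of r = 0001000 to get c = 0000000.


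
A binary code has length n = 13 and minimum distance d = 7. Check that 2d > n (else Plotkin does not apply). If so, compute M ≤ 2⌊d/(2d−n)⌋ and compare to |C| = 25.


Plotkin bound M ≤ 14; given |C| = 25 > bound (violated).

Check applicability: 2d = 14, n = 13.
2d − n = 1 > 0, so Plotkin applies.
Compute d/(2d−n) = 7/1 ≈ 7.0000.
⌊d/(2d−n)⌋ = 7.
Plotkin bound: M ≤ 2·7 = 14.
Given |C| = 25, check: VIOLATED.
This |C| is above the Plotkin bound, so no binary code with n = 13, d = 7 and 25 codewords exists.


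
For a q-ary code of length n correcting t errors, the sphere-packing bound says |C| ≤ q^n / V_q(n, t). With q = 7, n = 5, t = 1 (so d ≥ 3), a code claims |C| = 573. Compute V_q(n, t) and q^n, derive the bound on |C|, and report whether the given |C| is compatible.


V_q(n, t) = 31, q^n = 16807, Hamming bound = 542, |C| = 573 > bound (violated).

Step 1: Compute V_q(n, t) = Σ_{j=0}^1 C(n, j) (q−1)^j.
  j = 0: C(5,0)·(6)^0 = 1·1 = 1.
  j = 1: C(5,1)·(6)^1 = 5·6 = 30.
  V_q(n, t) = 1 + 30 = 31.
Step 2: q^n = 7^5 = 16807.
Step 3: Hamming bound ⌊q^n / V_q(n,t)⌋ = ⌊16807/31⌋ = 542.
Step 4: Compare |C| = 573 to 542: violated.
The claimed |C| lies above the Hamming bound, so no 7-ary code of length 5 with d ≥ 3 can have 573 codewords.


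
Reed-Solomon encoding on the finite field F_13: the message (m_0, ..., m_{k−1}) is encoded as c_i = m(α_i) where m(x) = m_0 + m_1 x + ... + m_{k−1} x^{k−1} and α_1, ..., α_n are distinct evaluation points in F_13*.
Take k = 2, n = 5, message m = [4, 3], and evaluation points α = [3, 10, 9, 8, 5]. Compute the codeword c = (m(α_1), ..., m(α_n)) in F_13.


c = [0, 8, 5, 2, 6]

Message polynomial: m(x) = 4 + 3·x (mod 13).
For each evaluation point α_i, compute m(α_i) mod 13:
  α_1 = 3: Horner steps 3 → 0, so m(3) = 0.
  α_2 = 10: Horner steps 3 → 8, so m(10) = 8.
  α_3 = 9: Horner steps 3 → 5, so m(9) = 5.
  α_4 = 8: Horner steps 3 → 2, so m(8) = 2.
  α_5 = 5: Horner steps 3 → 6, so m(5) = 6.
Codeword c = [0, 8, 5, 2, 6] ∈ F_13^5.


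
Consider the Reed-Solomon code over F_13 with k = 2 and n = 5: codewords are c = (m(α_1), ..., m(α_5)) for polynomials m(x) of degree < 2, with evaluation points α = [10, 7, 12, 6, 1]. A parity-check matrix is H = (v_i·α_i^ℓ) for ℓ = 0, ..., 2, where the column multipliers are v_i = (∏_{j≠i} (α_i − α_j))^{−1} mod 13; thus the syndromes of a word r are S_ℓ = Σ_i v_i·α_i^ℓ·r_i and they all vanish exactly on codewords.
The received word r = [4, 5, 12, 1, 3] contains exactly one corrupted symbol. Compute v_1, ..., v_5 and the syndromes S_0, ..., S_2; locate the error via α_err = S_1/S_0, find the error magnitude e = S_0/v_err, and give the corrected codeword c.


S = (8, 8, 8), error at position 5, error magnitude e = 9, c = [4, 5, 12, 1, 7].

Step 1: column multipliers v_i = (∏_{j≠i}(α_i − α_j))^{−1} mod 13.
  i = 1 (α = 10): (10−7)(10−12)(10−6)(10−1) = 3·(−2)·4·9 = −216 ≡ 5, so v_1 = 5^{−1} = 8 (mod 13).
  i = 2 (α = 7): (7−10)(7−12)(7−6)(7−1) = (−3)·(−5)·1·6 = 90 ≡ 12, so v_2 = 12^{−1} = 12 (mod 13).
  i = 3 (α = 12): (12−10)(12−7)(12−6)(12−1) = 2·5·6·11 = 660 ≡ 10, so v_3 = 10^{−1} = 4 (mod 13).
  i = 4 (α = 6): (6−10)(6−7)(6−12)(6−1) = (−4)·(−1)·(−6)·5 = −120 ≡ 10, so v_4 = 10^{−1} = 4 (mod 13).
  i = 5 (α = 1): (1−10)(1−7)(1−12)(1−6) = (−9)·(−6)·(−11)·(−5) = 2970 ≡ 6, so v_5 = 6^{−1} = 11 (mod 13).
  v = [8, 12, 4, 4, 11].
Step 2: syndromes of r = [4, 5, 12, 1, 3] (all sums mod 13).
  S_0 = Σ v_i r_i = 8·4 + 12·5 + 4·12 + 4·1 + 11·3 = 177 ≡ 8.
  S_1 = Σ v_i α_i r_i = 8·10·4 + 12·7·5 + 4·12·12 + 4·6·1 + 11·1·3 = 1373 ≡ 8.
  α_i^2 mod 13 = [9, 10, 1, 10, 1].
  S_2 = Σ v_i α_i^2 r_i = 8·9·4 + 12·10·5 + 4·1·12 + 4·10·1 + 11·1·3 = 1009 ≡ 8.
  S = (8, 8, 8) ≠ 0, so r is not a codeword (an error is present).
Step 3: locate the error. For a single error e at position i, S_ℓ = v_i·e·α_i^ℓ, so α_err = S_1/S_0.
  S_0^{−1} = 8^{−1} = 5 (mod 13), so α_err = 8·5 = 40 ≡ 1 = α_5. Error position i = 5.
  Consistency check: S_2/S_1 = 8·5 = 40 ≡ 1 = α_err ✓ (single-error assumption holds).
Step 4: error magnitude e = S_0/v_5 = S_0·∏_{j≠5}(α_5 − α_j) = 8·6 = 48 ≡ 9 (mod 13).
Step 5: correct position 5: c_5 = r_5 − e = 3 − 9 ≡ 7 (mod 13). Hence c = [4, 5, 12, 1, 7].
  Check: interpolating c through the α_i gives m(x) = 3 + 4·x (degree < 2) with m(α_i) = c_i for every i, so c is indeed a codeword.


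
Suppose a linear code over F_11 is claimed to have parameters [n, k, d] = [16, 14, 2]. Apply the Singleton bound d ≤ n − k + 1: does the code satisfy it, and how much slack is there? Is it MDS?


Singleton RHS = n − k + 1 = 3, slack = 1, bound satisfied, not MDS.

Singleton bound: d ≤ n − k + 1.
Here n = 16, k = 14, so n − k + 1 = 3.
Given d = 2, check d ≤ 3: YES.
Slack = (n − k + 1) − d = 1.
The code is NOT MDS (slack = 1 > 0).
Description: the claimed parameters are [16, 14, 2]_11; such a code would be non-MDS.


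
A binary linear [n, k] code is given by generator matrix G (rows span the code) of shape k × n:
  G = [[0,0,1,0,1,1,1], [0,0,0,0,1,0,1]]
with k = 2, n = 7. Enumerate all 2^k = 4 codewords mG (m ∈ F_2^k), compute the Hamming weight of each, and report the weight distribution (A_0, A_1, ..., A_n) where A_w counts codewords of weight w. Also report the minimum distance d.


Weight distribution: A_0 = 1, A_2 = 2, A_4 = 1. Minimum distance d = 2.

Enumerate all 2^2 = 4 messages m ∈ F_2^2.
For each, compute codeword c = mG in F_2^7, then tally its weight.
  m = 00 → c = 0000000, weight = 0.
  m = 10 → c = 0010111, weight = 4.
  m = 01 → c = 0000101, weight = 2.
  m = 11 → c = 0010010, weight = 2.
Tally weights:
  weight 0: 1 codewords.
  weight 2: 2 codewords.
  weight 4: 1 codewords.
Minimum distance d = smallest w > 0 with A_w > 0 = 2.
Sanity: Σ A_w = 4 = 2^2 = 4 ✓.


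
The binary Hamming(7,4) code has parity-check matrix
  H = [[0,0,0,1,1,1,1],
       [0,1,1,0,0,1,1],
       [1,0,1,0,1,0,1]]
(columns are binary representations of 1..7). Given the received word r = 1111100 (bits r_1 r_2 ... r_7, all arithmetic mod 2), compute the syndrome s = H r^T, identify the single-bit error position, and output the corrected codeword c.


s = (0, 0, 1)^T, error position = 1, corrected codeword c = 0111100

Compute s = H r^T mod 2 one row at a time:
  s_1 = 1 + 1 + 0 + 0 = 2 ≡ 0 (mod 2).
  s_2 = 1 + 1 + 0 + 0 = 2 ≡ 0 (mod 2).
  s_3 = 1 + 1 + 1 + 0 = 3 ≡ 1 (mod 2).
s = (0, 0, 1)^T — this equals column 1 of H (binary 001), so error is at position 1.
Correct: flip bit 1 of r = 1111100 to get c = 0111100.


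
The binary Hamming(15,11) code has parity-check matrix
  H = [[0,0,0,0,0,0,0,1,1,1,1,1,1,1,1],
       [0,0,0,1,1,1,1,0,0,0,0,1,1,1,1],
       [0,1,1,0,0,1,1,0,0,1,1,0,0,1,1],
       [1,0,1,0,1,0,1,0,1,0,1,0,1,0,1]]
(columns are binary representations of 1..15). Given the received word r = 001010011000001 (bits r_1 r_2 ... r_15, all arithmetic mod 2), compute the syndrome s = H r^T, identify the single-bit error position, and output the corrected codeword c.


s = (1, 0, 0, 0)^T, error position = 8, corrected codeword c = 001010001000001

Compute s = H r^T mod 2 one row at a time:
  s_1 = 1 + 1 + 0 + 0 + 0 + 0 + 0 + 1 = 3 ≡ 1 (mod 2).
  s_2 = 0 + 1 + 0 + 0 + 0 + 0 + 0 + 1 = 2 ≡ 0 (mod 2).
  s_3 = 0 + 1 + 0 + 0 + 0 + 0 + 0 + 1 = 2 ≡ 0 (mod 2).
  s_4 = 0 + 1 + 1 + 0 + 1 + 0 + 0 + 1 = 4 ≡ 0 (mod 2).
s = (1, 0, 0, 0)^T — this equals column 8 of H (binary 1000), so error is at position 8.
Correct: flip bit 8 of r = 001010011000001 to get c = 001010001000001.


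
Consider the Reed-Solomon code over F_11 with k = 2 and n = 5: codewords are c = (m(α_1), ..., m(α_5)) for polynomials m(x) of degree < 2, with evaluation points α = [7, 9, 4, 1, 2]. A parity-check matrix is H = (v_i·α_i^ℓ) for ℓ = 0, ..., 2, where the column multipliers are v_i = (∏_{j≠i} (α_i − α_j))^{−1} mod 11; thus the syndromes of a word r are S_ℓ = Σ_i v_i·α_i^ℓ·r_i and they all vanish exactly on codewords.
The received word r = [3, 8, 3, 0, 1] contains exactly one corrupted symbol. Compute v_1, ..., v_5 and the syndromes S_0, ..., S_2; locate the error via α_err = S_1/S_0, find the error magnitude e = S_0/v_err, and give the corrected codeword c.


S = (9, 8, 1), error at position 1, error magnitude e = 8, c = [6, 8, 3, 0, 1].

Step 1: column multipliers v_i = (∏_{j≠i}(α_i − α_j))^{−1} mod 11.
  i = 1 (α = 7): (7−9)(7−4)(7−1)(7−2) = (−2)·3·6·5 = −180 ≡ 7, so v_1 = 7^{−1} = 8 (mod 11).
  i = 2 (α = 9): (9−7)(9−4)(9−1)(9−2) = 2·5·8·7 = 560 ≡ 10, so v_2 = 10^{−1} = 10 (mod 11).
  i = 3 (α = 4): (4−7)(4−9)(4−1)(4−2) = (−3)·(−5)·3·2 = 90 ≡ 2, so v_3 = 2^{−1} = 6 (mod 11).
  i = 4 (α = 1): (1−7)(1−9)(1−4)(1−2) = (−6)·(−8)·(−3)·(−1) = 144 ≡ 1, so v_4 = 1^{−1} = 1 (mod 11).
  i = 5 (α = 2): (2−7)(2−9)(2−4)(2−1) = (−5)·(−7)·(−2)·1 = −70 ≡ 7, so v_5 = 7^{−1} = 8 (mod 11).
  v = [8, 10, 6, 1, 8].
Step 2: syndromes of r = [3, 8, 3, 0, 1] (all sums mod 11).
  S_0 = Σ v_i r_i = 8·3 + 10·8 + 6·3 + 1·0 + 8·1 = 130 ≡ 9.
  S_1 = Σ v_i α_i r_i = 8·7·3 + 10·9·8 + 6·4·3 + 1·1·0 + 8·2·1 = 976 ≡ 8.
  α_i^2 mod 11 = [5, 4, 5, 1, 4].
  S_2 = Σ v_i α_i^2 r_i = 8·5·3 + 10·4·8 + 6·5·3 + 1·1·0 + 8·4·1 = 562 ≡ 1.
  S = (9, 8, 1) ≠ 0, so r is not a codeword (an error is present).
Step 3: locate the error. For a single error e at position i, S_ℓ = v_i·e·α_i^ℓ, so α_err = S_1/S_0.
  S_0^{−1} = 9^{−1} = 5 (mod 11), so α_err = 8·5 = 40 ≡ 7 = α_1. Error position i = 1.
  Consistency check: S_2/S_1 = 1·7 = 7 ≡ 7 = α_err ✓ (single-error assumption holds).
Step 4: error magnitude e = S_0/v_1 = S_0·∏_{j≠1}(α_1 − α_j) = 9·7 = 63 ≡ 8 (mod 11).
Step 5: correct position 1: c_1 = r_1 − e = 3 − 8 ≡ 6 (mod 11). Hence c = [6, 8, 3, 0, 1].
  Check: interpolating c through the α_i gives m(x) = 10 + 1·x (degree < 2) with m(α_i) = c_i for every i, so c is indeed a codeword.


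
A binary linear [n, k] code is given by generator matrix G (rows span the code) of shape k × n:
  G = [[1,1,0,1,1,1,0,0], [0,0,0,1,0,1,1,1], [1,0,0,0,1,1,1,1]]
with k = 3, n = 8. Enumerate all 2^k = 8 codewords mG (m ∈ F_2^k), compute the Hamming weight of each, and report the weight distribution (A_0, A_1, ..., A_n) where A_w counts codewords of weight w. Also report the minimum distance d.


Weight distribution: A_0 = 1, A_2 = 1, A_3 = 1, A_4 = 2, A_5 = 3. Minimum distance d = 2.

Enumerate all 2^3 = 8 messages m ∈ F_2^3.
For each, compute codeword c = mG in F_2^8, then tally its weight.
  m = 000 → c = 00000000, weight = 0.
  m = 100 → c = 11011100, weight = 5.
  m = 010 → c = 00010111, weight = 4.
  m = 110 → c = 11001011, weight = 5.
  m = 001 → c = 10001111, weight = 5.
  m = 101 → c = 01010011, weight = 4.
  m = 011 → c = 10011000, weight = 3.
  m = 111 → c = 01000100, weight = 2.
Tally weights:
  weight 0: 1 codewords.
  weight 2: 1 codewords.
  weight 3: 1 codewords.
  weight 4: 2 codewords.
  weight 5: 3 codewords.
Minimum distance d = smallest w > 0 with A_w > 0 = 2.
Sanity: Σ A_w = 8 = 2^3 = 8 ✓.


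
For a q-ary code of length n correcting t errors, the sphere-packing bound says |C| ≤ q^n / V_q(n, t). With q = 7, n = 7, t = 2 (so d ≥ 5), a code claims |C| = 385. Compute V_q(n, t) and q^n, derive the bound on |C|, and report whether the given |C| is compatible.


V_q(n, t) = 799, q^n = 823543, Hamming bound = 1030, |C| = 385 ≤ bound (satisfied).

Step 1: Compute V_q(n, t) = Σ_{j=0}^2 C(n, j) (q−1)^j.
  j = 0: C(7,0)·(6)^0 = 1·1 = 1.
  j = 1: C(7,1)·(6)^1 = 7·6 = 42.
  j = 2: C(7,2)·(6)^2 = 21·36 = 756.
  V_q(n, t) = 1 + 42 + 756 = 799.
Step 2: q^n = 7^7 = 823543.
Step 3: Hamming bound ⌊q^n / V_q(n,t)⌋ = ⌊823543/799⌋ = 1030.
Step 4: Compare |C| = 385 to 1030: satisfied.
The claimed |C| lies below the Hamming bound.


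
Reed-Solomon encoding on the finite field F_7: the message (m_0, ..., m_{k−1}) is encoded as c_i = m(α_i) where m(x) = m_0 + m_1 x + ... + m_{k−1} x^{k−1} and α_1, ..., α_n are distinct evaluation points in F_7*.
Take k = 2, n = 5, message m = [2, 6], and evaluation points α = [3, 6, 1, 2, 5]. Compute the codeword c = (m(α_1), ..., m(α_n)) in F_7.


c = [6, 3, 1, 0, 4]

Message polynomial: m(x) = 2 + 6·x (mod 7).
For each evaluation point α_i, compute m(α_i) mod 7:
  α_1 = 3: Horner steps 6 → 6, so m(3) = 6.
  α_2 = 6: Horner steps 6 → 3, so m(6) = 3.
  α_3 = 1: Horner steps 6 → 1, so m(1) = 1.
  α_4 = 2: Horner steps 6 → 0, so m(2) = 0.
  α_5 = 5: Horner steps 6 → 4, so m(5) = 4.
Codeword c = [6, 3, 1, 0, 4] ∈ F_7^5.


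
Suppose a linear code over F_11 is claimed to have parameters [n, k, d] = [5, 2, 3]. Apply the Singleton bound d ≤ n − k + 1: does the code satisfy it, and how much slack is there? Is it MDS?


Singleton RHS = n − k + 1 = 4, slack = 1, bound satisfied, not MDS.

Singleton bound: d ≤ n − k + 1.
Here n = 5, k = 2, so n − k + 1 = 4.
Given d = 3, check d ≤ 4: YES.
Slack = (n − k + 1) − d = 1.
The code is NOT MDS (slack = 1 > 0).
Description: the claimed parameters are [5, 2, 3]_11; such a code would be non-MDS.


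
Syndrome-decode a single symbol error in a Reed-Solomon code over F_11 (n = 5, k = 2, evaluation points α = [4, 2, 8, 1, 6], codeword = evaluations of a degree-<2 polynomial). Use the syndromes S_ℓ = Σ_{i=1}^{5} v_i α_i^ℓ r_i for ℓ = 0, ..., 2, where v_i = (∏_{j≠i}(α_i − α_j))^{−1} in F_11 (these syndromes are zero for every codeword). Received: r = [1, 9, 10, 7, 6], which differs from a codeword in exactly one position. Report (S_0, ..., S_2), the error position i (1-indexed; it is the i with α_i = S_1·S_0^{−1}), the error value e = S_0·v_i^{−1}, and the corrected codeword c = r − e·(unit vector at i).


S = (8, 10, 7), error at position 1, error magnitude e = 10, c = [2, 9, 10, 7, 6].

Step 1: column multipliers v_i = (∏_{j≠i}(α_i − α_j))^{−1} mod 11.
  i = 1 (α = 4): (4−2)(4−8)(4−1)(4−6) = 2·(−4)·3·(−2) = 48 ≡ 4, so v_1 = 4^{−1} = 3 (mod 11).
  i = 2 (α = 2): (2−4)(2−8)(2−1)(2−6) = (−2)·(−6)·1·(−4) = −48 ≡ 7, so v_2 = 7^{−1} = 8 (mod 11).
  i = 3 (α = 8): (8−4)(8−2)(8−1)(8−6) = 4·6·7·2 = 336 ≡ 6, so v_3 = 6^{−1} = 2 (mod 11).
  i = 4 (α = 1): (1−4)(1−2)(1−8)(1−6) = (−3)·(−1)·(−7)·(−5) = 105 ≡ 6, so v_4 = 6^{−1} = 2 (mod 11).
  i = 5 (α = 6): (6−4)(6−2)(6−8)(6−1) = 2·4·(−2)·5 = −80 ≡ 8, so v_5 = 8^{−1} = 7 (mod 11).
  v = [3, 8, 2, 2, 7].
Step 2: syndromes of r = [1, 9, 10, 7, 6] (all sums mod 11).
  S_0 = Σ v_i r_i = 3·1 + 8·9 + 2·10 + 2·7 + 7·6 = 151 ≡ 8.
  S_1 = Σ v_i α_i r_i = 3·4·1 + 8·2·9 + 2·8·10 + 2·1·7 + 7·6·6 = 582 ≡ 10.
  α_i^2 mod 11 = [5, 4, 9, 1, 3].
  S_2 = Σ v_i α_i^2 r_i = 3·5·1 + 8·4·9 + 2·9·10 + 2·1·7 + 7·3·6 = 623 ≡ 7.
  S = (8, 10, 7) ≠ 0, so r is not a codeword (an error is present).
Step 3: locate the error. For a single error e at position i, S_ℓ = v_i·e·α_i^ℓ, so α_err = S_1/S_0.
  S_0^{−1} = 8^{−1} = 7 (mod 11), so α_err = 10·7 = 70 ≡ 4 = α_1. Error position i = 1.
  Consistency check: S_2/S_1 = 7·10 = 70 ≡ 4 = α_err ✓ (single-error assumption holds).
Step 4: error magnitude e = S_0/v_1 = S_0·∏_{j≠1}(α_1 − α_j) = 8·4 = 32 ≡ 10 (mod 11).
Step 5: correct position 1: c_1 = r_1 − e = 1 − 10 ≡ 2 (mod 11). Hence c = [2, 9, 10, 7, 6].
  Check: interpolating c through the α_i gives m(x) = 5 + 2·x (degree < 2) with m(α_i) = c_i for every i, so c is indeed a codeword.


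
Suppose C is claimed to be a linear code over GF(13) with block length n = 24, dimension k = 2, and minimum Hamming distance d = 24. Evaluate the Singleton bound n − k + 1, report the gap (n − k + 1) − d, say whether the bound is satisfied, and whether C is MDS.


Singleton RHS = n − k + 1 = 23, slack = -1, bound violated (no such code; not MDS).

Singleton bound: d ≤ n − k + 1.
Here n = 24, k = 2, so n − k + 1 = 23.
Given d = 24, check d ≤ 23: NO.
Slack = (n − k + 1) − d = -1.
The slack is negative: d = 24 exceeds n − k + 1 = 23 by 1, so the Singleton bound is violated and no linear [24, 2, 24]_13 code can exist. In particular it is not MDS (MDS requires d = n − k + 1 exactly).
Description: the claimed parameters are [24, 2, 24]_13; such a code would be impossible (violates the Singleton bound).


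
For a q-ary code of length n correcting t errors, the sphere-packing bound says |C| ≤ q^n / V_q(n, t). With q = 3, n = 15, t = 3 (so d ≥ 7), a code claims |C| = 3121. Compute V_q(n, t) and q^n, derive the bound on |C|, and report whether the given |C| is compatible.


V_q(n, t) = 4091, q^n = 14348907, Hamming bound = 3507, |C| = 3121 ≤ bound (satisfied).

Step 1: Compute V_q(n, t) = Σ_{j=0}^3 C(n, j) (q−1)^j.
  j = 0: C(15,0)·(2)^0 = 1·1 = 1.
  j = 1: C(15,1)·(2)^1 = 15·2 = 30.
  j = 2: C(15,2)·(2)^2 = 105·4 = 420.
  j = 3: C(15,3)·(2)^3 = 455·8 = 3640.
  V_q(n, t) = 1 + 30 + 420 + 3640 = 4091.
Step 2: q^n = 3^15 = 14348907.
Step 3: Hamming bound ⌊q^n / V_q(n,t)⌋ = ⌊14348907/4091⌋ = 3507.
Step 4: Compare |C| = 3121 to 3507: satisfied.
The claimed |C| lies below the Hamming bound.


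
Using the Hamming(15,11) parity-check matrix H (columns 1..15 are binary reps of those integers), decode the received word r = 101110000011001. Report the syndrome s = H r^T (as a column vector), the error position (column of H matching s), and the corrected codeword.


s = (1, 0, 1, 1)^T, error position = 11, corrected codeword c = 101110000001001

Compute s = H r^T mod 2 one row at a time:
  s_1 = 0 + 0 + 0 + 1 + 1 + 0 + 0 + 1 = 3 ≡ 1 (mod 2).
  s_2 = 1 + 1 + 0 + 0 + 1 + 0 + 0 + 1 = 4 ≡ 0 (mod 2).
  s_3 = 0 + 1 + 0 + 0 + 0 + 1 + 0 + 1 = 3 ≡ 1 (mod 2).
  s_4 = 1 + 1 + 1 + 0 + 0 + 1 + 0 + 1 = 5 ≡ 1 (mod 2).
s = (1, 0, 1, 1)^T — this equals column 11 of H (binary 1011), so error is at position 11.
Correct: flip bit 11 of r = 101110000011001 to get c = 101110000001001.


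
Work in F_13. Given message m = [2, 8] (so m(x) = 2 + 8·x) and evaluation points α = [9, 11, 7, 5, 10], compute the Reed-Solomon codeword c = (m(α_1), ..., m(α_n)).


c = [9, 12, 6, 3, 4]

Message polynomial: m(x) = 2 + 8·x (mod 13).
For each evaluation point α_i, compute m(α_i) mod 13:
  α_1 = 9: Horner steps 8 → 9, so m(9) = 9.
  α_2 = 11: Horner steps 8 → 12, so m(11) = 12.
  α_3 = 7: Horner steps 8 → 6, so m(7) = 6.
  α_4 = 5: Horner steps 8 → 3, so m(5) = 3.
  α_5 = 10: Horner steps 8 → 4, so m(10) = 4.
Codeword c = [9, 12, 6, 3, 4] ∈ F_13^5.


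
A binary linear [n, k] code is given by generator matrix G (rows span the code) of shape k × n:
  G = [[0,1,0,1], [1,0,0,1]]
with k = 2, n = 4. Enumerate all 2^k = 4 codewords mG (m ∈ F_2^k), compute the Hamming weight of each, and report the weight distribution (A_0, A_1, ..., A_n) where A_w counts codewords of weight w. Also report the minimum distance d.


Weight distribution: A_0 = 1, A_2 = 3. Minimum distance d = 2.

Enumerate all 2^2 = 4 messages m ∈ F_2^2.
For each, compute codeword c = mG in F_2^4, then tally its weight.
  m = 00 → c = 0000, weight = 0.
  m = 10 → c = 0101, weight = 2.
  m = 01 → c = 1001, weight = 2.
  m = 11 → c = 1100, weight = 2.
Tally weights:
  weight 0: 1 codewords.
  weight 2: 3 codewords.
Minimum distance d = smallest w > 0 with A_w > 0 = 2.
Sanity: Σ A_w = 4 = 2^2 = 4 ✓.


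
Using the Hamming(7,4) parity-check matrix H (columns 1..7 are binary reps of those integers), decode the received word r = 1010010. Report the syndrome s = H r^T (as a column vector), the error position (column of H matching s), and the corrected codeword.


s = (1, 0, 0)^T, error position = 4, corrected codeword c = 1011010

Compute s = H r^T mod 2 one row at a time:
  s_1 = 0 + 0 + 1 + 0 = 1 ≡ 1 (mod 2).
  s_2 = 0 + 1 + 1 + 0 = 2 ≡ 0 (mod 2).
  s_3 = 1 + 1 + 0 + 0 = 2 ≡ 0 (mod 2).
s = (1, 0, 0)^T — this equals column 4 of H (binary 100), so error is at position 4.
Correct: flip bit 4 of r = 1010010 to get c = 1011010.


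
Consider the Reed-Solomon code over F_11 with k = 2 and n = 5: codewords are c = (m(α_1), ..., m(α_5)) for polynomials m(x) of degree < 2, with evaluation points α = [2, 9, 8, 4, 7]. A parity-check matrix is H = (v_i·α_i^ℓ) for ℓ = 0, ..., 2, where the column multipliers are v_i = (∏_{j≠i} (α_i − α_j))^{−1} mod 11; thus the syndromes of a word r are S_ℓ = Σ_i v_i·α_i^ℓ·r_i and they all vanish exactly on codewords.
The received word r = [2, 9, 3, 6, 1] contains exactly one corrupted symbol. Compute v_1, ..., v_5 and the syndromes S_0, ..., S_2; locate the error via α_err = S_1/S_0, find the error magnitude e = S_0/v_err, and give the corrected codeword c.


S = (1, 9, 4), error at position 2, error magnitude e = 4, c = [2, 5, 3, 6, 1].

Step 1: column multipliers v_i = (∏_{j≠i}(α_i − α_j))^{−1} mod 11.
  i = 1 (α = 2): (2−9)(2−8)(2−4)(2−7) = (−7)·(−6)·(−2)·(−5) = 420 ≡ 2, so v_1 = 2^{−1} = 6 (mod 11).
  i = 2 (α = 9): (9−2)(9−8)(9−4)(9−7) = 7·1·5·2 = 70 ≡ 4, so v_2 = 4^{−1} = 3 (mod 11).
  i = 3 (α = 8): (8−2)(8−9)(8−4)(8−7) = 6·(−1)·4·1 = −24 ≡ 9, so v_3 = 9^{−1} = 5 (mod 11).
  i = 4 (α = 4): (4−2)(4−9)(4−8)(4−7) = 2·(−5)·(−4)·(−3) = −120 ≡ 1, so v_4 = 1^{−1} = 1 (mod 11).
  i = 5 (α = 7): (7−2)(7−9)(7−8)(7−4) = 5·(−2)·(−1)·3 = 30 ≡ 8, so v_5 = 8^{−1} = 7 (mod 11).
  v = [6, 3, 5, 1, 7].
Step 2: syndromes of r = [2, 9, 3, 6, 1] (all sums mod 11).
  S_0 = Σ v_i r_i = 6·2 + 3·9 + 5·3 + 1·6 + 7·1 = 67 ≡ 1.
  S_1 = Σ v_i α_i r_i = 6·2·2 + 3·9·9 + 5·8·3 + 1·4·6 + 7·7·1 = 460 ≡ 9.
  α_i^2 mod 11 = [4, 4, 9, 5, 5].
  S_2 = Σ v_i α_i^2 r_i = 6·4·2 + 3·4·9 + 5·9·3 + 1·5·6 + 7·5·1 = 356 ≡ 4.
  S = (1, 9, 4) ≠ 0, so r is not a codeword (an error is present).
Step 3: locate the error. For a single error e at position i, S_ℓ = v_i·e·α_i^ℓ, so α_err = S_1/S_0.
  S_0^{−1} = 1^{−1} = 1 (mod 11), so α_err = 9·1 = 9 ≡ 9 = α_2. Error position i = 2.
  Consistency check: S_2/S_1 = 4·5 = 20 ≡ 9 = α_err ✓ (single-error assumption holds).
Step 4: error magnitude e = S_0/v_2 = S_0·∏_{j≠2}(α_2 − α_j) = 1·4 = 4 ≡ 4 (mod 11).
Step 5: correct position 2: c_2 = r_2 − e = 9 − 4 ≡ 5 (mod 11). Hence c = [2, 5, 3, 6, 1].
  Check: interpolating c through the α_i gives m(x) = 9 + 2·x (degree < 2) with m(α_i) = c_i for every i, so c is indeed a codeword.


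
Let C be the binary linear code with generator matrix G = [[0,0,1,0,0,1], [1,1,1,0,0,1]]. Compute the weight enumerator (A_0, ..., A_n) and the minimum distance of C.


Weight distribution: A_0 = 1, A_2 = 2, A_4 = 1. Minimum distance d = 2.

Enumerate all 2^2 = 4 messages m ∈ F_2^2.
For each, compute codeword c = mG in F_2^6, then tally its weight.
  m = 00 → c = 000000, weight = 0.
  m = 10 → c = 001001, weight = 2.
  m = 01 → c = 111001, weight = 4.
  m = 11 → c = 110000, weight = 2.
Tally weights:
  weight 0: 1 codewords.
  weight 2: 2 codewords.
  weight 4: 1 codewords.
Minimum distance d = smallest w > 0 with A_w > 0 = 2.
Sanity: Σ A_w = 4 = 2^2 = 4 ✓.


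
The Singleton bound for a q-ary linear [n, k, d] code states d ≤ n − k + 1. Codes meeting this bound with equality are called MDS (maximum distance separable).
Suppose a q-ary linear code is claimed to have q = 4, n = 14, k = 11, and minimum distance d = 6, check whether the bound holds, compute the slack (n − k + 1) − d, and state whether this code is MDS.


Singleton RHS = n − k + 1 = 4, slack = -2, bound violated (no such code; not MDS).

Singleton bound: d ≤ n − k + 1.
Here n = 14, k = 11, so n − k + 1 = 4.
Given d = 6, check d ≤ 4: NO.
Slack = (n − k + 1) − d = -2.
The slack is negative: d = 6 exceeds n − k + 1 = 4 by 2, so the Singleton bound is violated and no linear [14, 11, 6]_4 code can exist. In particular it is not MDS (MDS requires d = n − k + 1 exactly).
Description: the claimed parameters are [14, 11, 6]_4; such a code would be impossible (violates the Singleton bound).


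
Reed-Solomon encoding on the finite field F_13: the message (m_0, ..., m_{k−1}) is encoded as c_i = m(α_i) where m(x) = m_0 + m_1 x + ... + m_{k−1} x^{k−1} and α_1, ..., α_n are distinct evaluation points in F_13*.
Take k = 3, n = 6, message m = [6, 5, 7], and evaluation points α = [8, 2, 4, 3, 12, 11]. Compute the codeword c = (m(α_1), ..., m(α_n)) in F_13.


c = [0, 5, 8, 6, 8, 11]

Message polynomial: m(x) = 6 + 5·x + 7·x^2 (mod 13).
For each evaluation point α_i, compute m(α_i) mod 13:
  α_1 = 8: Horner steps 7 → 9 → 0, so m(8) = 0.
  α_2 = 2: Horner steps 7 → 6 → 5, so m(2) = 5.
  α_3 = 4: Horner steps 7 → 7 → 8, so m(4) = 8.
  α_4 = 3: Horner steps 7 → 0 → 6, so m(3) = 6.
  α_5 = 12: Horner steps 7 → 11 → 8, so m(12) = 8.
  α_6 = 11: Horner steps 7 → 4 → 11, so m(11) = 11.
Codeword c = [0, 5, 8, 6, 8, 11] ∈ F_13^6.


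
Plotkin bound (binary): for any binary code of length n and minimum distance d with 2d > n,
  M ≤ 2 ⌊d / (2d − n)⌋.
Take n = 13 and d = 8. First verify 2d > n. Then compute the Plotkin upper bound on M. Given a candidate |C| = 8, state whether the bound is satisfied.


Plotkin bound M ≤ 4; given |C| = 8 > bound (violated).

Check applicability: 2d = 16, n = 13.
2d − n = 3 > 0, so Plotkin applies.
Compute d/(2d−n) = 8/3 ≈ 2.6667.
⌊d/(2d−n)⌋ = 2.
Plotkin bound: M ≤ 2·2 = 4.
Given |C| = 8, check: VIOLATED.
This |C| is above the Plotkin bound, so no binary code with n = 13, d = 8 and 8 codewords exists.


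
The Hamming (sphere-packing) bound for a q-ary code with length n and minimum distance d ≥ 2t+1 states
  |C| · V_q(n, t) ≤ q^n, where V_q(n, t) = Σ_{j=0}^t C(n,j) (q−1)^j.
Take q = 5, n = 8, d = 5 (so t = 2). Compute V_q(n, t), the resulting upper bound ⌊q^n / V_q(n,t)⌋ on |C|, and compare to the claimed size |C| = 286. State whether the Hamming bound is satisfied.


V_q(n, t) = 481, q^n = 390625, Hamming bound = 812, |C| = 286 ≤ bound (satisfied).

Step 1: Compute V_q(n, t) = Σ_{j=0}^2 C(n, j) (q−1)^j.
  j = 0: C(8,0)·(4)^0 = 1·1 = 1.
  j = 1: C(8,1)·(4)^1 = 8·4 = 32.
  j = 2: C(8,2)·(4)^2 = 28·16 = 448.
  V_q(n, t) = 1 + 32 + 448 = 481.
Step 2: q^n = 5^8 = 390625.
Step 3: Hamming bound ⌊q^n / V_q(n,t)⌋ = ⌊390625/481⌋ = 812.
Step 4: Compare |C| = 286 to 812: satisfied.
The claimed |C| lies below the Hamming bound.


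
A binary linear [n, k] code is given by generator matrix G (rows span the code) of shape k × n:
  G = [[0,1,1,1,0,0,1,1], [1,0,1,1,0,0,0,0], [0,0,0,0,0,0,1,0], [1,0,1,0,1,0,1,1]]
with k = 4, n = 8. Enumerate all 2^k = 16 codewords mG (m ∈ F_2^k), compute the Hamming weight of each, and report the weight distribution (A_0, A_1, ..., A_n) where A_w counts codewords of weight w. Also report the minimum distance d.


Weight distribution: A_0 = 1, A_1 = 1, A_3 = 4, A_4 = 7, A_5 = 3. Minimum distance d = 1.

Enumerate all 2^4 = 16 messages m ∈ F_2^4.
For each, compute codeword c = mG in F_2^8, then tally its weight.
  m = 0000 → c = 00000000, weight = 0.
  m = 1000 → c = 01110011, weight = 5.
  m = 0100 → c = 10110000, weight = 3.
  m = 1100 → c = 11000011, weight = 4.
  m = 0010 → c = 00000010, weight = 1.
  m = 1010 → c = 01110001, weight = 4.
  m = 0110 → c = 10110010, weight = 4.
  m = 1110 → c = 11000001, weight = 3.
  m = 0001 → c = 10101011, weight = 5.
  m = 1001 → c = 11011000, weight = 4.
  m = 0101 → c = 00011011, weight = 4.
  m = 1101 → c = 01101000, weight = 3.
  m = 0011 → c = 10101001, weight = 4.
  m = 1011 → c = 11011010, weight = 5.
  m = 0111 → c = 00011001, weight = 3.
  m = 1111 → c = 01101010, weight = 4.
Tally weights:
  weight 0: 1 codewords.
  weight 1: 1 codewords.
  weight 3: 4 codewords.
  weight 4: 7 codewords.
  weight 5: 3 codewords.
Minimum distance d = smallest w > 0 with A_w > 0 = 1.
Sanity: Σ A_w = 16 = 2^4 = 16 ✓.


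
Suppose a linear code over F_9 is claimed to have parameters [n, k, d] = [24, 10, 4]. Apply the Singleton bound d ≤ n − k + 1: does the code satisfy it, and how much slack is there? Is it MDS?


Singleton RHS = n − k + 1 = 15, slack = 11, bound satisfied, not MDS.

Singleton bound: d ≤ n − k + 1.
Here n = 24, k = 10, so n − k + 1 = 15.
Given d = 4, check d ≤ 15: YES.
Slack = (n − k + 1) − d = 11.
The code is NOT MDS (slack = 11 > 0).
Description: the claimed parameters are [24, 10, 4]_9; such a code would be non-MDS.


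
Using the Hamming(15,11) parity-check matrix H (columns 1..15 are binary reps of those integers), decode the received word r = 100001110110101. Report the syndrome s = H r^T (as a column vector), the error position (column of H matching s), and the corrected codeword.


s = (1, 0, 1, 1)^T, error position = 11, corrected codeword c = 100001110100101

Compute s = H r^T mod 2 one row at a time:
  s_1 = 1 + 0 + 1 + 1 + 0 + 1 + 0 + 1 = 5 ≡ 1 (mod 2).
  s_2 = 0 + 0 + 1 + 1 + 0 + 1 + 0 + 1 = 4 ≡ 0 (mod 2).
  s_3 = 0 + 0 + 1 + 1 + 1 + 1 + 0 + 1 = 5 ≡ 1 (mod 2).
  s_4 = 1 + 0 + 0 + 1 + 0 + 1 + 1 + 1 = 5 ≡ 1 (mod 2).
s = (1, 0, 1, 1)^T — this equals column 11 of H (binary 1011), so error is at position 11.
Correct: flip bit 11 of r = 100001110110101 to get c = 100001110100101.


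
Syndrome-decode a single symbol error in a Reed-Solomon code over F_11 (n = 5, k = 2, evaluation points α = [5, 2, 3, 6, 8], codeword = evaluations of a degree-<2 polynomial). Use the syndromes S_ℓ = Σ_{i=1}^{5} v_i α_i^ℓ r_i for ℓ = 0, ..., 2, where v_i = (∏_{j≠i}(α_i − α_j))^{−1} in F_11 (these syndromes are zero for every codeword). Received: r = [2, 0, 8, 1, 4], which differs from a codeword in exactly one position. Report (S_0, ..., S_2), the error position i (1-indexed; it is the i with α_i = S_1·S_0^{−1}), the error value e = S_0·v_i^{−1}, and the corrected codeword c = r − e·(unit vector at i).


S = (10, 5, 8), error at position 4, error magnitude e = 2, c = [2, 0, 8, 10, 4].

Step 1: column multipliers v_i = (∏_{j≠i}(α_i − α_j))^{−1} mod 11.
  i = 1 (α = 5): (5−2)(5−3)(5−6)(5−8) = 3·2·(−1)·(−3) = 18 ≡ 7, so v_1 = 7^{−1} = 8 (mod 11).
  i = 2 (α = 2): (2−5)(2−3)(2−6)(2−8) = (−3)·(−1)·(−4)·(−6) = 72 ≡ 6, so v_2 = 6^{−1} = 2 (mod 11).
  i = 3 (α = 3): (3−5)(3−2)(3−6)(3−8) = (−2)·1·(−3)·(−5) = −30 ≡ 3, so v_3 = 3^{−1} = 4 (mod 11).
  i = 4 (α = 6): (6−5)(6−2)(6−3)(6−8) = 1·4·3·(−2) = −24 ≡ 9, so v_4 = 9^{−1} = 5 (mod 11).
  i = 5 (α = 8): (8−5)(8−2)(8−3)(8−6) = 3·6·5·2 = 180 ≡ 4, so v_5 = 4^{−1} = 3 (mod 11).
  v = [8, 2, 4, 5, 3].
Step 2: syndromes of r = [2, 0, 8, 1, 4] (all sums mod 11).
  S_0 = Σ v_i r_i = 8·2 + 2·0 + 4·8 + 5·1 + 3·4 = 65 ≡ 10.
  S_1 = Σ v_i α_i r_i = 8·5·2 + 2·2·0 + 4·3·8 + 5·6·1 + 3·8·4 = 302 ≡ 5.
  α_i^2 mod 11 = [3, 4, 9, 3, 9].
  S_2 = Σ v_i α_i^2 r_i = 8·3·2 + 2·4·0 + 4·9·8 + 5·3·1 + 3·9·4 = 459 ≡ 8.
  S = (10, 5, 8) ≠ 0, so r is not a codeword (an error is present).
Step 3: locate the error. For a single error e at position i, S_ℓ = v_i·e·α_i^ℓ, so α_err = S_1/S_0.
  S_0^{−1} = 10^{−1} = 10 (mod 11), so α_err = 5·10 = 50 ≡ 6 = α_4. Error position i = 4.
  Consistency check: S_2/S_1 = 8·9 = 72 ≡ 6 = α_err ✓ (single-error assumption holds).
Step 4: error magnitude e = S_0/v_4 = S_0·∏_{j≠4}(α_4 − α_j) = 10·9 = 90 ≡ 2 (mod 11).
Step 5: correct position 4: c_4 = r_4 − e = 1 − 2 ≡ 10 (mod 11). Hence c = [2, 0, 8, 10, 4].
  Check: interpolating c through the α_i gives m(x) = 6 + 8·x (degree < 2) with m(α_i) = c_i for every i, so c is indeed a codeword.


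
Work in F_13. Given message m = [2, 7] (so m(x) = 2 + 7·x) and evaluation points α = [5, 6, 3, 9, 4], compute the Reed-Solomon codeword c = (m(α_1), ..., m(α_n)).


c = [11, 5, 10, 0, 4]

Message polynomial: m(x) = 2 + 7·x (mod 13).
For each evaluation point α_i, compute m(α_i) mod 13:
  α_1 = 5: Horner steps 7 → 11, so m(5) = 11.
  α_2 = 6: Horner steps 7 → 5, so m(6) = 5.
  α_3 = 3: Horner steps 7 → 10, so m(3) = 10.
  α_4 = 9: Horner steps 7 → 0, so m(9) = 0.
  α_5 = 4: Horner steps 7 → 4, so m(4) = 4.
Codeword c = [11, 5, 10, 0, 4] ∈ F_13^5.


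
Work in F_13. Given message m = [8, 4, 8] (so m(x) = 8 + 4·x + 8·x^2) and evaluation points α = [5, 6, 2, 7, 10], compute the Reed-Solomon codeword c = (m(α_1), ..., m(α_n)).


c = [7, 8, 9, 12, 3]

Message polynomial: m(x) = 8 + 4·x + 8·x^2 (mod 13).
For each evaluation point α_i, compute m(α_i) mod 13:
  α_1 = 5: Horner steps 8 → 5 → 7, so m(5) = 7.
  α_2 = 6: Horner steps 8 → 0 → 8, so m(6) = 8.
  α_3 = 2: Horner steps 8 → 7 → 9, so m(2) = 9.
  α_4 = 7: Horner steps 8 → 8 → 12, so m(7) = 12.
  α_5 = 10: Horner steps 8 → 6 → 3, so m(10) = 3.
Codeword c = [7, 8, 9, 12, 3] ∈ F_13^5.
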